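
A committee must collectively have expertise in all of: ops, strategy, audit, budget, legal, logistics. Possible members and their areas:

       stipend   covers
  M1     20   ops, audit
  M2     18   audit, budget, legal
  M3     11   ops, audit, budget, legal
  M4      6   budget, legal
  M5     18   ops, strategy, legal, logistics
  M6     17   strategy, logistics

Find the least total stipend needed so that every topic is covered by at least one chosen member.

M3, M6 cover every topic at stipend 11 + 17 = 28.
Any cover uses at least 2 members; among all covering selections none totals below 28.

28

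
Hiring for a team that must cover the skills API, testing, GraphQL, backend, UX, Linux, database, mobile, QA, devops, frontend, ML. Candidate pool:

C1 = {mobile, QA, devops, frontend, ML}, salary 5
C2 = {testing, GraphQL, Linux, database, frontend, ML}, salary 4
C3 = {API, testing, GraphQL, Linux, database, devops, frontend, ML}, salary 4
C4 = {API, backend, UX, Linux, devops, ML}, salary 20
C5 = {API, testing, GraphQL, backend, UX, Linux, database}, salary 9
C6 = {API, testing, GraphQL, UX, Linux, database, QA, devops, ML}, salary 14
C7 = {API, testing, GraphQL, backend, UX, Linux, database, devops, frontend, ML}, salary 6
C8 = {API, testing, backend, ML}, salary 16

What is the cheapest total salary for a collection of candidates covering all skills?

C1, C7 cover every skill at salary 5 + 6 = 11.
Any cover uses at least 2 candidates; among all covering selections none totals below 11.
Greedy by coverage-per-salary would pick C3, C1, C7 for 15 — worse than the optimum 11.

11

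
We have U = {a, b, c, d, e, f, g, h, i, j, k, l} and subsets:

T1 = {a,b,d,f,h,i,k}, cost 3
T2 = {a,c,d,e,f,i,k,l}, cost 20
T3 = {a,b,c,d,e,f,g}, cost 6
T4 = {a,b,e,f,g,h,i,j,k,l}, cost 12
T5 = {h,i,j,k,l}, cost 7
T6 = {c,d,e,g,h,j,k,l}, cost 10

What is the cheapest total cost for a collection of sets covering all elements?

T1, T6 cover every element at cost 3 + 10 = 13.
Any cover uses at least 2 sets; among all covering selections none totals below 13.

13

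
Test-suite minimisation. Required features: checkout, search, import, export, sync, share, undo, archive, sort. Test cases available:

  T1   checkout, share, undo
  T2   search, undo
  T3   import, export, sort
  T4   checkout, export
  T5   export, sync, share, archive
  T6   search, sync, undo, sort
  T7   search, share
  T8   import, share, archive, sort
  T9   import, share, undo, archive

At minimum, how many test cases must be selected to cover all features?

T4, T6, T8 together cover {checkout, search, import, export, sync, share, undo, archive, sort} — every feature.
No 2 of the 9 test cases cover everything (all 36 pairs fall short), so 3 is minimum.

3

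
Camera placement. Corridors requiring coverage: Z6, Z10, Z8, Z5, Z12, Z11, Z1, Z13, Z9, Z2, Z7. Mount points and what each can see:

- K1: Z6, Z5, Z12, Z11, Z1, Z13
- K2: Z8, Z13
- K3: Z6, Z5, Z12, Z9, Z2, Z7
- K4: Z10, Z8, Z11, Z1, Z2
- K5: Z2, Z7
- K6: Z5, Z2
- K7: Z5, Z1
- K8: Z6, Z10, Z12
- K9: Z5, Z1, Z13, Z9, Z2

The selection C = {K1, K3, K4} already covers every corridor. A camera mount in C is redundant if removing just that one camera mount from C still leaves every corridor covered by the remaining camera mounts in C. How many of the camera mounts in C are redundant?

0

Drop K1: Z13 uncovered — not redundant.
Drop K3: Z9, Z7 uncovered — not redundant.
Drop K4: Z10, Z8 uncovered — not redundant.
None of the camera mounts in C is redundant.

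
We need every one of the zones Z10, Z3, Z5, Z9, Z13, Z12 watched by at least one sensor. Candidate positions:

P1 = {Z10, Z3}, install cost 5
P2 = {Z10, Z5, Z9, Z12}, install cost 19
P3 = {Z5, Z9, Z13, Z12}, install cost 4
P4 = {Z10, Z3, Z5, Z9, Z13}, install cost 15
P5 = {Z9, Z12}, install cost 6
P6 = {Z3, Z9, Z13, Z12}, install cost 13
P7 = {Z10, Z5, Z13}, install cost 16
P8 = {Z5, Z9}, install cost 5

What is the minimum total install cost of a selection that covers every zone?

P1, P3 cover every zone at install cost 5 + 4 = 9.
Any cover uses at least 2 sensor positions; among all covering selections none totals below 9.

9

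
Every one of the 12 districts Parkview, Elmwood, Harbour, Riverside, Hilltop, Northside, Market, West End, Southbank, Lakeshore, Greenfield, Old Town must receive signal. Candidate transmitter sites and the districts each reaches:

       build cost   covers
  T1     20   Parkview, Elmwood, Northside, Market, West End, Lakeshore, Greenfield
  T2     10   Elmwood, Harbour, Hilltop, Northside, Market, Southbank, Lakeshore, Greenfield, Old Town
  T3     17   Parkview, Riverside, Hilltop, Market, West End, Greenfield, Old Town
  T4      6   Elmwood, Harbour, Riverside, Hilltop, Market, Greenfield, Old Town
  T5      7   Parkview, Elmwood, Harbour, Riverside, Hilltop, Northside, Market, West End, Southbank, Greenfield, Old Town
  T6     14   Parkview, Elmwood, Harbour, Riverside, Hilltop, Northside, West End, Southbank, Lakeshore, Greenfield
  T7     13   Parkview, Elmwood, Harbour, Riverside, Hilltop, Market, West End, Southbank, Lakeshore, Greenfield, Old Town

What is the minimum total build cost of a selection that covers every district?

T2, T5 cover every district at build cost 10 + 7 = 17.
Any cover uses at least 2 transmitter sites; among all covering selections none totals below 17.

17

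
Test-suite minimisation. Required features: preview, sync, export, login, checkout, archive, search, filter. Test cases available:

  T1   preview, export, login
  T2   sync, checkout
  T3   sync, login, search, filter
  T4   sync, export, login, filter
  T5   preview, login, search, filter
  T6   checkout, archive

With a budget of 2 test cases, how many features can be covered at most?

Choosing T1, T3 covers {preview, sync, export, login, search, filter} — 6 features.
No choice of 2 test cases does better; here checkout, archive are left uncovered.

6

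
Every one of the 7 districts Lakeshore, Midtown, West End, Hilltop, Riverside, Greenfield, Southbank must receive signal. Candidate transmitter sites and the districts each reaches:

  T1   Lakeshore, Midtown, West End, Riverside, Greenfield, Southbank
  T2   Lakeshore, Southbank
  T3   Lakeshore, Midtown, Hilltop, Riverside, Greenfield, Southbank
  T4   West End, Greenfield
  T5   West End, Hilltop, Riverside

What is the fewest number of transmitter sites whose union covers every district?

T1, T3 together cover {Lakeshore, Midtown, West End, Hilltop, Riverside, Greenfield, Southbank} — every district.
No single transmitter site contains all 7 districts, so 2 is optimal.

2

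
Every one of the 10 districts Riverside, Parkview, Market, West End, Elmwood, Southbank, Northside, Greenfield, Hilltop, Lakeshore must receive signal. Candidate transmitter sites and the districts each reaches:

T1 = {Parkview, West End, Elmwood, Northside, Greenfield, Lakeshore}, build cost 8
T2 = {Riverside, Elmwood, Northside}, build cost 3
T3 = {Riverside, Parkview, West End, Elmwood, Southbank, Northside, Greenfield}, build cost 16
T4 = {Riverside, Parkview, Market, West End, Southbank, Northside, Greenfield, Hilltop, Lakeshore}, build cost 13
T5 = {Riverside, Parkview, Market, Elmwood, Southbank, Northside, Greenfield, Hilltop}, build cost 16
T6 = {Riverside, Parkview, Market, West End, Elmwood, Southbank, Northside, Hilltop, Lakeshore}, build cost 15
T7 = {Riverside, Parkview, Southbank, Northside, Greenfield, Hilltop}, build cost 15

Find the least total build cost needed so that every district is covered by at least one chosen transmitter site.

16

T2, T4 cover every district at build cost 3 + 13 = 16.
Any cover uses at least 2 transmitter sites; among all covering selections none totals below 16.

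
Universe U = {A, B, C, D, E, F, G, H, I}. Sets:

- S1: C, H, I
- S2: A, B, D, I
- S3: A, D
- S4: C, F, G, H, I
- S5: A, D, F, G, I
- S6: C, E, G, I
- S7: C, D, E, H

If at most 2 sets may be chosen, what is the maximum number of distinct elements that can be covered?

8

Choosing S2, S4 covers {A, B, C, D, F, G, H, I} — 8 elements.
No choice of 2 sets does better; here E is left uncovered.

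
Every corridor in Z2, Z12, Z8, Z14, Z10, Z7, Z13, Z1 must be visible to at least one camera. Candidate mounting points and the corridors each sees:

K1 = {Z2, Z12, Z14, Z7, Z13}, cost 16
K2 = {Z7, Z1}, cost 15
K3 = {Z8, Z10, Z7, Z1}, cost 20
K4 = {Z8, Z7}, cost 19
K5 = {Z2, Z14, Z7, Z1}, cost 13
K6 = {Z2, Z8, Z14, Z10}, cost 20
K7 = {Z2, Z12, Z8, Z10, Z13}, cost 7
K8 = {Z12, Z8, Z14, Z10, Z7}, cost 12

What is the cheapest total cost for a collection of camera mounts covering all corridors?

K5, K7 cover every corridor at cost 13 + 7 = 20.
Any cover uses at least 2 camera mounts; among all covering selections none totals below 20.

20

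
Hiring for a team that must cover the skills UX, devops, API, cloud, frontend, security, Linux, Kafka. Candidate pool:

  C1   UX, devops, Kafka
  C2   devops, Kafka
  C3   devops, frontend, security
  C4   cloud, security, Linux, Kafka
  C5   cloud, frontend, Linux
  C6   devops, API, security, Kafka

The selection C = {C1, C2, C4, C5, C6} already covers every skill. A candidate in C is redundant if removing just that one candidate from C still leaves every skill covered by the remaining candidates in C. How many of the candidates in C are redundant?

2

Drop C1: UX uncovered — not redundant.
Drop C2: the rest still cover every skill — redundant.
Drop C4: the rest still cover every skill — redundant.
Drop C5: frontend uncovered — not redundant.
Drop C6: API uncovered — not redundant.
2 redundant: C2, C4.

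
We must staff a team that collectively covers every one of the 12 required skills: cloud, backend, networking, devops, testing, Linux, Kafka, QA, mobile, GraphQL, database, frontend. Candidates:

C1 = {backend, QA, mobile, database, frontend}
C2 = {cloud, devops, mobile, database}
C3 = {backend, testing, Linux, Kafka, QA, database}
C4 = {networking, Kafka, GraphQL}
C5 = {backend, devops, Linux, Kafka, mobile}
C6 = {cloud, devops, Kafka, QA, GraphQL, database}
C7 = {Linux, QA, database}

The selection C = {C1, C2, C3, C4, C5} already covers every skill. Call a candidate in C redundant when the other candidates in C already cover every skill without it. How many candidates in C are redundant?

1

Drop C1: frontend uncovered — not redundant.
Drop C2: cloud uncovered — not redundant.
Drop C3: testing uncovered — not redundant.
Drop C4: networking, GraphQL uncovered — not redundant.
Drop C5: the rest still cover every skill — redundant.
1 redundant: C5.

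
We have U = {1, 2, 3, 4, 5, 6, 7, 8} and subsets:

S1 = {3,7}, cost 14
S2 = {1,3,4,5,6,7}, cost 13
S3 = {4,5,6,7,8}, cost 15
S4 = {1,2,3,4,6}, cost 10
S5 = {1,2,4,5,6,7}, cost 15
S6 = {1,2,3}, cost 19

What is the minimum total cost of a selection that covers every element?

25

S3, S4 cover every element at cost 15 + 10 = 25.
Any cover uses at least 2 sets; among all covering selections none totals below 25.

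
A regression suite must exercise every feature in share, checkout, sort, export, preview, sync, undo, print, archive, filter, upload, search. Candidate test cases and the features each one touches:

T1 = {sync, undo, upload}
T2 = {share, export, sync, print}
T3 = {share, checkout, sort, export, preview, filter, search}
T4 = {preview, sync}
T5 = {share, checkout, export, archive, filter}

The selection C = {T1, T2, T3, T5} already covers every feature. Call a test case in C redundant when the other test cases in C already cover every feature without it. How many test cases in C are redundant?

0

Drop T1: undo, upload uncovered — not redundant.
Drop T2: print uncovered — not redundant.
Drop T3: sort, preview, search uncovered — not redundant.
Drop T5: archive uncovered — not redundant.
None of the test cases in C is redundant.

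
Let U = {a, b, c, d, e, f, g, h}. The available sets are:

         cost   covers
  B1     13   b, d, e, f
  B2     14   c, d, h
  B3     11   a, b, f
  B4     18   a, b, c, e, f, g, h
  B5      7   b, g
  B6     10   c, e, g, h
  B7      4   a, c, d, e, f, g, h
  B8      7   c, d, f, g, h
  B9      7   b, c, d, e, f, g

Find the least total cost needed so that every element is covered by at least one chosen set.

11

B5, B7 cover every element at cost 7 + 4 = 11.
Any cover uses at least 2 sets; among all covering selections none totals below 11.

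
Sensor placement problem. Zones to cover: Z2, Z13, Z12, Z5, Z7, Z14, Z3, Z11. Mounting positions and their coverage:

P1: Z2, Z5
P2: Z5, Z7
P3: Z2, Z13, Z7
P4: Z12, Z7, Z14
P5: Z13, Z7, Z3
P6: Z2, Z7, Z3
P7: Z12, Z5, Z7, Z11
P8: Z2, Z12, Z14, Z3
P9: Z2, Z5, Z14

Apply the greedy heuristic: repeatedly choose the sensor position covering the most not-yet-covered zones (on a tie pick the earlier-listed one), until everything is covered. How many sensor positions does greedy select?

3

Pick 1: P7 covers 4 new zones (Z12, Z5, Z7, Z11).
Pick 2: P8 covers 3 new zones (Z2, Z14, Z3).
Pick 3: P3 covers 1 new zones (Z13).
Greedy uses 3 sensor positions.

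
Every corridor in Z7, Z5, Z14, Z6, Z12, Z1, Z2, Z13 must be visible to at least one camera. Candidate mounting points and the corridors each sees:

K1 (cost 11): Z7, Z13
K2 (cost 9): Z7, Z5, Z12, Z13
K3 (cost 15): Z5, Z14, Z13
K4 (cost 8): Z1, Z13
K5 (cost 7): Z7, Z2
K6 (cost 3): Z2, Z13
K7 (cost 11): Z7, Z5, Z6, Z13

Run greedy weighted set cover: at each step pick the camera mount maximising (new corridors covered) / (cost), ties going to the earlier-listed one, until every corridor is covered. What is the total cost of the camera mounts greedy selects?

Pick 1: K6 adds 2 new (Z2, Z13) at cost 3 (ratio 2/3).
Pick 2: K2 adds 3 new (Z7, Z5, Z12) at cost 9 (ratio 3/9).
Pick 3: K4 adds 1 new (Z1) at cost 8 (ratio 1/8).
Pick 4: K7 adds 1 new (Z6) at cost 11 (ratio 1/11).
Pick 5: K3 adds 1 new (Z14) at cost 15 (ratio 1/15).
Greedy total cost: 3 + 9 + 8 + 11 + 15 = 46.

46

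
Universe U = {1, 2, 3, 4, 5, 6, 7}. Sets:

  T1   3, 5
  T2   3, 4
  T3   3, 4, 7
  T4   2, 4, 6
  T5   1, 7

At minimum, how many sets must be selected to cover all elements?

T1, T4, T5 together cover {1, 2, 3, 4, 5, 6, 7} — every element.
No 2 of the 5 sets cover everything (all 10 pairs fall short), so 3 is minimum.
Greedy (largest uncovered first) would take T3, T4, T1, T5 — 4 sets — but 3 suffice.

3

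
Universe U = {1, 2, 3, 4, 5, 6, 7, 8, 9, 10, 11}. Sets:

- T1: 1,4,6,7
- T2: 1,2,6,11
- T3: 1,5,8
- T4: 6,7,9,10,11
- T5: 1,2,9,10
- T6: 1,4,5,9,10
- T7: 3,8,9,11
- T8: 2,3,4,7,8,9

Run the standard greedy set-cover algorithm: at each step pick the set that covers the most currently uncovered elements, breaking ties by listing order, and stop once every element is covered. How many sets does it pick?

3

Pick 1: T8 covers 6 new elements (2, 3, 4, 7, 8, 9).
Pick 2: T2 covers 3 new elements (1, 6, 11).
Pick 3: T6 covers 2 new elements (5, 10).
Greedy uses 3 sets.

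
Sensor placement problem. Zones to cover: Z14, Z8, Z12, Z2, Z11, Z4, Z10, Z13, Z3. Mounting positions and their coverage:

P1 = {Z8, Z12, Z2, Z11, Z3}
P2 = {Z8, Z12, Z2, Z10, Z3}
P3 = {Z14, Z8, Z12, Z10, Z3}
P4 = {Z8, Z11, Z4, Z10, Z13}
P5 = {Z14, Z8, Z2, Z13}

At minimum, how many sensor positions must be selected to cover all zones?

3

P1, P3, P4 together cover {Z14, Z8, Z12, Z2, Z11, Z4, Z10, Z13, Z3} — every zone.
No 2 of the 5 sensor positions cover everything (all 10 pairs fall short), so 3 is minimum.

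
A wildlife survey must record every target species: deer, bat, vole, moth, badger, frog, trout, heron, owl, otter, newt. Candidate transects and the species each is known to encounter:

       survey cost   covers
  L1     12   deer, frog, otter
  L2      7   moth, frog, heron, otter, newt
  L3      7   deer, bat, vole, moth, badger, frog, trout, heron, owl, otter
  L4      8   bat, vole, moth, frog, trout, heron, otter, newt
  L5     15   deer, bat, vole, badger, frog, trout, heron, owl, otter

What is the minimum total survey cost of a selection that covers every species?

L2, L3 cover every species at survey cost 7 + 7 = 14.
Any cover uses at least 2 transects; among all covering selections none totals below 14.

14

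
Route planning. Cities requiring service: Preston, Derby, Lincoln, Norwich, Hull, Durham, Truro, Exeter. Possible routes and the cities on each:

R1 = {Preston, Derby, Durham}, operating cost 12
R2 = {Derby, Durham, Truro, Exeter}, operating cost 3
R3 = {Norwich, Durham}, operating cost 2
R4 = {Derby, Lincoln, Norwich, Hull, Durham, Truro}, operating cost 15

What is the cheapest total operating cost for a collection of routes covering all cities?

R1, R2, R4 cover every city at operating cost 12 + 3 + 15 = 30.
Any cover uses at least 3 routes; among all covering selections none totals below 30.
Greedy by coverage-per-operating cost would pick R2, R3, R4, R1 for 32 — worse than the optimum 30.

30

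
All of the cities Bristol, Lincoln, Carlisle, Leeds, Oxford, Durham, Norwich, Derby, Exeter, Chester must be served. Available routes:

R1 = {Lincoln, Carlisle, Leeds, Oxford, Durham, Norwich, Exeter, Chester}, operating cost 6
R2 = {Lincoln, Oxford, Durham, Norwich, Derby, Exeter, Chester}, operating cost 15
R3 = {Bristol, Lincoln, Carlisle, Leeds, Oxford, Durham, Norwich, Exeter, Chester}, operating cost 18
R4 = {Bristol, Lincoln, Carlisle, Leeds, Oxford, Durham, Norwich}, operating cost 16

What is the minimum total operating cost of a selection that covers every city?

31

R2, R4 cover every city at operating cost 15 + 16 = 31.
Any cover uses at least 2 routes; among all covering selections none totals below 31.
Greedy by coverage-per-operating cost would pick R1, R2, R4 for 37 — worse than the optimum 31.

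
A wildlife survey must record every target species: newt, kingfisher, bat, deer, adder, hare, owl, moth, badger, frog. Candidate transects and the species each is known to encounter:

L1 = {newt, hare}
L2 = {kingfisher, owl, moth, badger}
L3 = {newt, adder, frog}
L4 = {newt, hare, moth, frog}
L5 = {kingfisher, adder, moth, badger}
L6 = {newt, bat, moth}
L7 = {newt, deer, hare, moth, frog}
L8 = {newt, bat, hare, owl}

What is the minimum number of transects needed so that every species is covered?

L5, L7, L8 together cover {newt, kingfisher, bat, deer, adder, hare, owl, moth, badger, frog} — every species.
No 2 of the 8 transects cover everything (all 28 pairs fall short), so 3 is minimum.

3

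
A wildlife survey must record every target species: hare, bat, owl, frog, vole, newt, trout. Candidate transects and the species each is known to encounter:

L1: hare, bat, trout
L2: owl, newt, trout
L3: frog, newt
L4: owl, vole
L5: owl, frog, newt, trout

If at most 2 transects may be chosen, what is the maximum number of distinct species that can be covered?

Choosing L1, L5 covers {hare, bat, owl, frog, newt, trout} — 6 species.
No choice of 2 transects does better; here vole is left uncovered.

6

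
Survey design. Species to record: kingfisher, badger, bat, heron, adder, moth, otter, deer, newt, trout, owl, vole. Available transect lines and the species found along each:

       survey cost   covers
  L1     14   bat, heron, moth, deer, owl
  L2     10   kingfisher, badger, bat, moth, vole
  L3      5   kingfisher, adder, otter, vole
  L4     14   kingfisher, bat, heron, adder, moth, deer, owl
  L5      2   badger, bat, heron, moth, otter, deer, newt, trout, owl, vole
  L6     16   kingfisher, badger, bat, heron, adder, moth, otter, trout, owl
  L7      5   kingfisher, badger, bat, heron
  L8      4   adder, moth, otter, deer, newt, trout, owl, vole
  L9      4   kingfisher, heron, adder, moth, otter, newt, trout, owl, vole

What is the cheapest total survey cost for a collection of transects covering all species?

L5, L9 cover every species at survey cost 2 + 4 = 6.
Any cover uses at least 2 transects; among all covering selections none totals below 6.

6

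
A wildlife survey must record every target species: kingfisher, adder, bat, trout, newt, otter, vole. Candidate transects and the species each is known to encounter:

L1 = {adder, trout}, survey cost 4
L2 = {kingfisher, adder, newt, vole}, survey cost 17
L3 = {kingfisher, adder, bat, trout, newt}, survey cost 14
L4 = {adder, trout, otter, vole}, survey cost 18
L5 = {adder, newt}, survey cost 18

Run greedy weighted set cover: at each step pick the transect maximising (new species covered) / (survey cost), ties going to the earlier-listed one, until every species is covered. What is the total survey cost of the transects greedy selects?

36

Pick 1: L1 adds 2 new (adder, trout) at survey cost 4 (ratio 2/4).
Pick 2: L3 adds 3 new (kingfisher, bat, newt) at survey cost 14 (ratio 3/14).
Pick 3: L4 adds 2 new (otter, vole) at survey cost 18 (ratio 2/18).
Greedy total survey cost: 4 + 14 + 18 = 36. (The true optimum is 32, so greedy overshoots here.)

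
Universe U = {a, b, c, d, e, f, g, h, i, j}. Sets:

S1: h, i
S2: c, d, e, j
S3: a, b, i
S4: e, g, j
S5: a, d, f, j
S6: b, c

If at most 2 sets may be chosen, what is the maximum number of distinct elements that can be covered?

Choosing S2, S3 covers {a, b, c, d, e, i, j} — 7 elements.
No choice of 2 sets does better; here f, g, h are left uncovered.

7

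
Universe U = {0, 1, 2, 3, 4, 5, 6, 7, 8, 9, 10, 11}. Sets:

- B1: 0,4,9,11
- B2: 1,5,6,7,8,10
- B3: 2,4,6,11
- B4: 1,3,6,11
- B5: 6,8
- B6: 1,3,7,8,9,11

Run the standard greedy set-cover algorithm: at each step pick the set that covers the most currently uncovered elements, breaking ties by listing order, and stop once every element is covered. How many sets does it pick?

Pick 1: B2 covers 6 new elements (1, 5, 6, 7, 8, 10).
Pick 2: B1 covers 4 new elements (0, 4, 9, 11).
Pick 3: B3 covers 1 new elements (2).
Pick 4: B4 covers 1 new elements (3).
Greedy uses 4 sets.

4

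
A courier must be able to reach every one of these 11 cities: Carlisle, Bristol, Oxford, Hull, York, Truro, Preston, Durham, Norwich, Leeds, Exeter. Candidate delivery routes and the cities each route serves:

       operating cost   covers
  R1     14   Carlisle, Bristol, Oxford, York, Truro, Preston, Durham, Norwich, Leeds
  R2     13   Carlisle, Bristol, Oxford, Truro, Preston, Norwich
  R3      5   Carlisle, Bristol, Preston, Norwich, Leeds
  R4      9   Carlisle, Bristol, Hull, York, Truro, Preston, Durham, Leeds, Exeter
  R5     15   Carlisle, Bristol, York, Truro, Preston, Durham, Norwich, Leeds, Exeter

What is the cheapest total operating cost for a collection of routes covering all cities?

R2, R4 cover every city at operating cost 13 + 9 = 22.
Any cover uses at least 2 routes; among all covering selections none totals below 22.
Greedy by coverage-per-operating cost would pick R3, R4, R2 for 27 — worse than the optimum 22.

22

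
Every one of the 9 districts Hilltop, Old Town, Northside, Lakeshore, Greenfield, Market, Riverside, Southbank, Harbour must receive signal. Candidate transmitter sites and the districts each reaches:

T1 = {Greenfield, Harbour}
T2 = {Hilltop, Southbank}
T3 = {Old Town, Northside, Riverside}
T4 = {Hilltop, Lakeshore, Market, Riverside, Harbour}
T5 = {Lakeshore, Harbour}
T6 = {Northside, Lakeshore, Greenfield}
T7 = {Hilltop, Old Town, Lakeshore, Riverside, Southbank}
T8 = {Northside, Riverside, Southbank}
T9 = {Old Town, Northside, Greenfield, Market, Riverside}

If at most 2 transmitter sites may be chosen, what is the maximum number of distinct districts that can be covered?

8

Choosing T4, T9 covers {Hilltop, Old Town, Northside, Lakeshore, Greenfield, Market, Riverside, Harbour} — 8 districts.
No choice of 2 transmitter sites does better; here Southbank is left uncovered.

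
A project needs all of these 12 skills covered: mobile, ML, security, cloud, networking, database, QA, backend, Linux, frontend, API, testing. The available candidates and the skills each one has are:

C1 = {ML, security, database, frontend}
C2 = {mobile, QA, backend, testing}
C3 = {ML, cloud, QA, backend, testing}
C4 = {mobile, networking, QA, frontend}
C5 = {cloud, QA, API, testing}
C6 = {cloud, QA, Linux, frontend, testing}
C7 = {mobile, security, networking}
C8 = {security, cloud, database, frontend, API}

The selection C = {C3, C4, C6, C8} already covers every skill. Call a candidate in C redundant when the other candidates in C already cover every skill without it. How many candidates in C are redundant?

0

Drop C3: ML, backend uncovered — not redundant.
Drop C4: mobile, networking uncovered — not redundant.
Drop C6: Linux uncovered — not redundant.
Drop C8: security, database, API uncovered — not redundant.
None of the candidates in C is redundant.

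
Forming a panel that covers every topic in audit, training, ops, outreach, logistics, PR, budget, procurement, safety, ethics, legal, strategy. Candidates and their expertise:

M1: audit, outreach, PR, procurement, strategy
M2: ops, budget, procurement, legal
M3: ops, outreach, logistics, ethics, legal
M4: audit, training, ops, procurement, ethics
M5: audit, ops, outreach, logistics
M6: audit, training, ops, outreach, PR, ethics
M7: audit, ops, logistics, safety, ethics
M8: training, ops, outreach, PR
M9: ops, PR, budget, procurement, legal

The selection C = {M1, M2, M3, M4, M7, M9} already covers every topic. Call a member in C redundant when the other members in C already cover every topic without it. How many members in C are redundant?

3

Drop M1: strategy uncovered — not redundant.
Drop M2: the rest still cover every topic — redundant.
Drop M3: the rest still cover every topic — redundant.
Drop M4: training uncovered — not redundant.
Drop M7: safety uncovered — not redundant.
Drop M9: the rest still cover every topic — redundant.
3 redundant: M2, M3, M9.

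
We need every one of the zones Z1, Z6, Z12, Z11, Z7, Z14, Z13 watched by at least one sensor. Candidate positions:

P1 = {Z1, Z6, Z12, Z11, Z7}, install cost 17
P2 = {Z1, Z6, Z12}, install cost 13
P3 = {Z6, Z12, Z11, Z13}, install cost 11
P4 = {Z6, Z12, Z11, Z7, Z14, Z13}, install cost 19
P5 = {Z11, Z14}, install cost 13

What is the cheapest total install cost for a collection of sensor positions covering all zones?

P2, P4 cover every zone at install cost 13 + 19 = 32.
Any cover uses at least 2 sensor positions; among all covering selections none totals below 32.

32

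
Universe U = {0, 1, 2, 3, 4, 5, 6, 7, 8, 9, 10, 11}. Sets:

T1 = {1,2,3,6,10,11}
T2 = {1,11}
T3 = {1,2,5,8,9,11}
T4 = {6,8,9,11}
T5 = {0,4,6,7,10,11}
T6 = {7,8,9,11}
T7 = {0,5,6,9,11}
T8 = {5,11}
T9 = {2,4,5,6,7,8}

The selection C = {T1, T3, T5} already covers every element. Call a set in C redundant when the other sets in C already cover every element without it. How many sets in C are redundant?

0

Drop T1: 3 uncovered — not redundant.
Drop T3: 5, 8, 9 uncovered — not redundant.
Drop T5: 0, 4, 7 uncovered — not redundant.
None of the sets in C is redundant.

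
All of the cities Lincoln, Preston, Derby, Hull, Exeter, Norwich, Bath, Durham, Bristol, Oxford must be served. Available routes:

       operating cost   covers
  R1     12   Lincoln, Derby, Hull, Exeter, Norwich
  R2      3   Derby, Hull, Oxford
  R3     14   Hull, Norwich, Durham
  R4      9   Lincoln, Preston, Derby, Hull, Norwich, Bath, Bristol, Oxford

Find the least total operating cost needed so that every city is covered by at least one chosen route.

35

R1, R3, R4 cover every city at operating cost 12 + 14 + 9 = 35.
Any cover uses at least 3 routes; among all covering selections none totals below 35.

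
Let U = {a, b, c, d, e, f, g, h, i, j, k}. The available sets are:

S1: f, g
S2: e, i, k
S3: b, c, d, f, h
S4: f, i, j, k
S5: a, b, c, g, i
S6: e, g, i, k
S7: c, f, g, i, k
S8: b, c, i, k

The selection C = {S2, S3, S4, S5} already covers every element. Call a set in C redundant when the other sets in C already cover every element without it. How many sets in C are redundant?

0

Drop S2: e uncovered — not redundant.
Drop S3: d, h uncovered — not redundant.
Drop S4: j uncovered — not redundant.
Drop S5: a, g uncovered — not redundant.
None of the sets in C is redundant.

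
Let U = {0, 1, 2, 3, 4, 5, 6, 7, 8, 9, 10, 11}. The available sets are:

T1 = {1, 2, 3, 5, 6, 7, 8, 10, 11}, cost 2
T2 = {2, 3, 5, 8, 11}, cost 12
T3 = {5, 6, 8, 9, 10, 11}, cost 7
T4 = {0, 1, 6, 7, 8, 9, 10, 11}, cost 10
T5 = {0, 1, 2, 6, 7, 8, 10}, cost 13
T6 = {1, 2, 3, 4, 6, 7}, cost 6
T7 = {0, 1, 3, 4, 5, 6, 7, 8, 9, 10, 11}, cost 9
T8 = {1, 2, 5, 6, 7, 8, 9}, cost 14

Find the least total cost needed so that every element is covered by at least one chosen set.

T1, T7 cover every element at cost 2 + 9 = 11.
Any cover uses at least 2 sets; among all covering selections none totals below 11.

11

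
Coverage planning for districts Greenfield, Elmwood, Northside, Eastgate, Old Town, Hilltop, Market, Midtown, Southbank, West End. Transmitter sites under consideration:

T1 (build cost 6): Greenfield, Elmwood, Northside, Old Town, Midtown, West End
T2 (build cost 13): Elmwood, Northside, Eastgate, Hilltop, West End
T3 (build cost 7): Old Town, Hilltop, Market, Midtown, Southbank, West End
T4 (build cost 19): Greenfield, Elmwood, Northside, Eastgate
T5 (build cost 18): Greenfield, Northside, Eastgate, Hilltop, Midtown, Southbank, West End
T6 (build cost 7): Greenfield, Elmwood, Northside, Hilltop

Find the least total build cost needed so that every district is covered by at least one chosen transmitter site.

26

T3, T4 cover every district at build cost 7 + 19 = 26.
Any cover uses at least 2 transmitter sites; among all covering selections none totals below 26.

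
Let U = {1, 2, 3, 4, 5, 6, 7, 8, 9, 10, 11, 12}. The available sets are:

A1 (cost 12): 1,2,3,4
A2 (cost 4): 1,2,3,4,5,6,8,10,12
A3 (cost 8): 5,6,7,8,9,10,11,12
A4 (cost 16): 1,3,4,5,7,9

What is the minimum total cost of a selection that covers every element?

12

A2, A3 cover every element at cost 4 + 8 = 12.
Any cover uses at least 2 sets; among all covering selections none totals below 12.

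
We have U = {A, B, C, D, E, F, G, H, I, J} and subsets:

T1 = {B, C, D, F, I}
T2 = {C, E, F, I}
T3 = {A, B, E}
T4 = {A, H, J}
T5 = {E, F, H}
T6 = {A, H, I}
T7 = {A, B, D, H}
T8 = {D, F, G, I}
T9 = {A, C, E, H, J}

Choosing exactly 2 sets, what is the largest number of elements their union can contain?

9

Choosing T1, T9 covers {A, B, C, D, E, F, H, I, J} — 9 elements.
No choice of 2 sets does better; here G is left uncovered.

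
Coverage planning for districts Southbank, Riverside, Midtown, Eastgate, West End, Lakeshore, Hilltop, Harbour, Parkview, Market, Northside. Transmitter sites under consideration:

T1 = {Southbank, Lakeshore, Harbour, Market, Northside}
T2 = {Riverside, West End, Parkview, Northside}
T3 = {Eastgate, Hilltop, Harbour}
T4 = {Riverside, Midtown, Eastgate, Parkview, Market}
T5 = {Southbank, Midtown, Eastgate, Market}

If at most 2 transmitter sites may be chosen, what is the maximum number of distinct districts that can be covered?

Choosing T1, T4 covers {Southbank, Riverside, Midtown, Eastgate, Lakeshore, Harbour, Parkview, Market, Northside} — 9 districts.
No choice of 2 transmitter sites does better; here West End, Hilltop are left uncovered.

9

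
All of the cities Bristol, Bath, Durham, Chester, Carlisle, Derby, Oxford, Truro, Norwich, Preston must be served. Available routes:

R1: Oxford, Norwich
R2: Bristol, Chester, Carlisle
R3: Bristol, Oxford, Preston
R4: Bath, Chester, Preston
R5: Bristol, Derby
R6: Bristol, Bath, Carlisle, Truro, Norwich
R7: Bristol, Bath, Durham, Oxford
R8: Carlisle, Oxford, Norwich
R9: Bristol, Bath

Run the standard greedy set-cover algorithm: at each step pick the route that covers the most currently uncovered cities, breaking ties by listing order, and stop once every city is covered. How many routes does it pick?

Pick 1: R6 covers 5 new cities (Bristol, Bath, Carlisle, Truro, Norwich).
Pick 2: R3 covers 2 new cities (Oxford, Preston).
Pick 3: R2 covers 1 new cities (Chester).
Pick 4: R5 covers 1 new cities (Derby).
Pick 5: R7 covers 1 new cities (Durham).
Greedy uses 5 routes. (The true minimum is 4.)

5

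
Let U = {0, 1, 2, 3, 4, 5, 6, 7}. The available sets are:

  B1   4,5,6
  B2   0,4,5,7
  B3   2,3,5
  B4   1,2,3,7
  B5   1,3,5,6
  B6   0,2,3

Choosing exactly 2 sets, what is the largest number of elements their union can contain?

Choosing B1, B4 covers {1, 2, 3, 4, 5, 6, 7} — 7 elements.
No choice of 2 sets does better; here 0 is left uncovered.

7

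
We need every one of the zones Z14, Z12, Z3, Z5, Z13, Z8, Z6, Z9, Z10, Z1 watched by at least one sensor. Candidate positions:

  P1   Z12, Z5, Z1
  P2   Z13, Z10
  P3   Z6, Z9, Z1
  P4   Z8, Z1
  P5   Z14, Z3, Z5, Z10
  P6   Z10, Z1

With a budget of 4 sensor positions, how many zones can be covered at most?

Choosing P1, P2, P3, P5 covers {Z14, Z12, Z3, Z5, Z13, Z6, Z9, Z10, Z1} — 9 zones.
No choice of 4 sensor positions does better; here Z8 is left uncovered.

9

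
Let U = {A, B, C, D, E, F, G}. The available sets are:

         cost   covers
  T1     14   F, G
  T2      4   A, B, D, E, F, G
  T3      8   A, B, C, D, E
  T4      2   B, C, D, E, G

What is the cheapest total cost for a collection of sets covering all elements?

6

T2, T4 cover every element at cost 4 + 2 = 6.
Any cover uses at least 2 sets; among all covering selections none totals below 6.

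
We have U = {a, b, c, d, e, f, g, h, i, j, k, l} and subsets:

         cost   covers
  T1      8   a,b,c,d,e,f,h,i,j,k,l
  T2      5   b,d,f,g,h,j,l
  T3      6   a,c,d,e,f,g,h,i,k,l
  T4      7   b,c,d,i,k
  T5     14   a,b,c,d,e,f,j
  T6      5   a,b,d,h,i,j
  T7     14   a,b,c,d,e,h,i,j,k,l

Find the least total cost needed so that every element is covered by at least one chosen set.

T2, T3 cover every element at cost 5 + 6 = 11.
Any cover uses at least 2 sets; among all covering selections none totals below 11.

11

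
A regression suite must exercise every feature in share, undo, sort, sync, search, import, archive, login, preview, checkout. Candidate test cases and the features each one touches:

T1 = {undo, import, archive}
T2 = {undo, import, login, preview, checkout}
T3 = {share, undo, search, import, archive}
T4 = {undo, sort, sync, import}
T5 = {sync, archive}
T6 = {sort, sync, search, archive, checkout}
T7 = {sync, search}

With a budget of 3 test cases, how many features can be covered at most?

10

Choosing T2, T3, T4 covers {share, undo, sort, sync, search, import, archive, login, preview, checkout} — 10 features.
That is all 10 features.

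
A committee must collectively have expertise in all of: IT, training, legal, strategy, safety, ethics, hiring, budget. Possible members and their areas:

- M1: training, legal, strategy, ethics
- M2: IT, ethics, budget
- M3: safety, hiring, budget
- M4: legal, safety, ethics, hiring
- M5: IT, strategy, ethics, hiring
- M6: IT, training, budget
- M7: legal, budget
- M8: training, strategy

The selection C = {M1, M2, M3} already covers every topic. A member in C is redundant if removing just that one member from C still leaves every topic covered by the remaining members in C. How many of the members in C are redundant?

Drop M1: training, legal, strategy uncovered — not redundant.
Drop M2: IT uncovered — not redundant.
Drop M3: safety, hiring uncovered — not redundant.
None of the members in C is redundant.

0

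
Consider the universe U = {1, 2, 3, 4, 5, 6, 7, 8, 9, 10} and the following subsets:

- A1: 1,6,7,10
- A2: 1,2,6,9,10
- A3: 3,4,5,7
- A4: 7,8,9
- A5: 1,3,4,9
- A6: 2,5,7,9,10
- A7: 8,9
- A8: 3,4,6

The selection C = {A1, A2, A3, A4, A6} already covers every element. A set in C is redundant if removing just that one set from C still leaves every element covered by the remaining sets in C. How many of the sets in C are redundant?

3

Drop A1: the rest still cover every element — redundant.
Drop A2: the rest still cover every element — redundant.
Drop A3: 3, 4 uncovered — not redundant.
Drop A4: 8 uncovered — not redundant.
Drop A6: the rest still cover every element — redundant.
3 redundant: A1, A2, A6.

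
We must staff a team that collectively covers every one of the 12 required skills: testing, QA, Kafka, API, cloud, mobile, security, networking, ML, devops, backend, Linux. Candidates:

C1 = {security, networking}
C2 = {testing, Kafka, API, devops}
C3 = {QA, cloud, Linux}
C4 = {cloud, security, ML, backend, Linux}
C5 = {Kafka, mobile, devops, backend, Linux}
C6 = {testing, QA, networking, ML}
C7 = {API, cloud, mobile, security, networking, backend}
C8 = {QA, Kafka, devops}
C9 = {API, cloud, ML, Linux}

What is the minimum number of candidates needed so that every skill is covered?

3

C5, C6, C7 together cover {testing, QA, Kafka, API, cloud, mobile, security, networking, ML, devops, backend, Linux} — every skill.
No 2 of the 9 candidates cover everything (all 36 pairs fall short), so 3 is minimum.
Greedy (largest uncovered first) would take C7, C2, C3, C4 — 4 candidates — but 3 suffice.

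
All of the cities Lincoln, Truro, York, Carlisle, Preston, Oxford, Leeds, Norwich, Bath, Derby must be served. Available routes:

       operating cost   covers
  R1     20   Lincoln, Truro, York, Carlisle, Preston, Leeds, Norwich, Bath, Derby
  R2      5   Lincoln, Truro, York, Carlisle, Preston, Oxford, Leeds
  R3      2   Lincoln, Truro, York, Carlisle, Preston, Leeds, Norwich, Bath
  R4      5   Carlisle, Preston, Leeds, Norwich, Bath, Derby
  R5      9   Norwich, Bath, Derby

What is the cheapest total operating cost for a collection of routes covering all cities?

10

R2, R4 cover every city at operating cost 5 + 5 = 10.
Any cover uses at least 2 routes; among all covering selections none totals below 10.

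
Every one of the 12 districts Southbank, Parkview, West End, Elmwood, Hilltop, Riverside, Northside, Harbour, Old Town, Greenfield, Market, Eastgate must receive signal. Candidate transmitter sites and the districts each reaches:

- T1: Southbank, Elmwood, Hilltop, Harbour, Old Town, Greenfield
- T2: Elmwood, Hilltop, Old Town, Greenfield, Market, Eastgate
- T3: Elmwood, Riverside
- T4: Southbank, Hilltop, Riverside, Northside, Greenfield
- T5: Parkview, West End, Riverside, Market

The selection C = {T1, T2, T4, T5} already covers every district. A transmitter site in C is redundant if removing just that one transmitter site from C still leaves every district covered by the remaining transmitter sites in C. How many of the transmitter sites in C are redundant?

Drop T1: Harbour uncovered — not redundant.
Drop T2: Eastgate uncovered — not redundant.
Drop T4: Northside uncovered — not redundant.
Drop T5: Parkview, West End uncovered — not redundant.
None of the transmitter sites in C is redundant.

0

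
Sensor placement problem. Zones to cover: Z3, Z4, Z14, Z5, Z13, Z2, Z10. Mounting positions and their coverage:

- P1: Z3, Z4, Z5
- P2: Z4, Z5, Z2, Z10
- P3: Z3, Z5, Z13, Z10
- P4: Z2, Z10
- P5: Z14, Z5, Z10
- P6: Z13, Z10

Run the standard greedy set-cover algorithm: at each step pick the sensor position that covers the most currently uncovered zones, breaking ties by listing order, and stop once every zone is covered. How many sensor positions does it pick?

Pick 1: P2 covers 4 new zones (Z4, Z5, Z2, Z10).
Pick 2: P3 covers 2 new zones (Z3, Z13).
Pick 3: P5 covers 1 new zones (Z14).
Greedy uses 3 sensor positions.

3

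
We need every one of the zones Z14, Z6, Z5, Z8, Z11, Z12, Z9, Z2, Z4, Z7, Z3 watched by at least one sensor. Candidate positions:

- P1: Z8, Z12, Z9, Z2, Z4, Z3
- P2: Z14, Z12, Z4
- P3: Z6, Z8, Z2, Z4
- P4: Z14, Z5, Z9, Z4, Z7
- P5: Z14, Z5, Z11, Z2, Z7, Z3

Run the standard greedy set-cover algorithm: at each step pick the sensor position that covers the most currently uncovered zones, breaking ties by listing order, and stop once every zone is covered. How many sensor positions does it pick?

Pick 1: P1 covers 6 new zones (Z8, Z12, Z9, Z2, Z4, Z3).
Pick 2: P5 covers 4 new zones (Z14, Z5, Z11, Z7).
Pick 3: P3 covers 1 new zones (Z6).
Greedy uses 3 sensor positions.

3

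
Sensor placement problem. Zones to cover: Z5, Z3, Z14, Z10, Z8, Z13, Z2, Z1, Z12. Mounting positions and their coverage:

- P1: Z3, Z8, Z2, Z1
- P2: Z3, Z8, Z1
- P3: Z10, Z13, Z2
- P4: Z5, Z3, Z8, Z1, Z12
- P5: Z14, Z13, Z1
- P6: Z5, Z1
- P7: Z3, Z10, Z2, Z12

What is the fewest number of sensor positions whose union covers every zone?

3

P3, P4, P5 together cover {Z5, Z3, Z14, Z10, Z8, Z13, Z2, Z1, Z12} — every zone.
No 2 of the 7 sensor positions cover everything (all 21 pairs fall short), so 3 is minimum.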